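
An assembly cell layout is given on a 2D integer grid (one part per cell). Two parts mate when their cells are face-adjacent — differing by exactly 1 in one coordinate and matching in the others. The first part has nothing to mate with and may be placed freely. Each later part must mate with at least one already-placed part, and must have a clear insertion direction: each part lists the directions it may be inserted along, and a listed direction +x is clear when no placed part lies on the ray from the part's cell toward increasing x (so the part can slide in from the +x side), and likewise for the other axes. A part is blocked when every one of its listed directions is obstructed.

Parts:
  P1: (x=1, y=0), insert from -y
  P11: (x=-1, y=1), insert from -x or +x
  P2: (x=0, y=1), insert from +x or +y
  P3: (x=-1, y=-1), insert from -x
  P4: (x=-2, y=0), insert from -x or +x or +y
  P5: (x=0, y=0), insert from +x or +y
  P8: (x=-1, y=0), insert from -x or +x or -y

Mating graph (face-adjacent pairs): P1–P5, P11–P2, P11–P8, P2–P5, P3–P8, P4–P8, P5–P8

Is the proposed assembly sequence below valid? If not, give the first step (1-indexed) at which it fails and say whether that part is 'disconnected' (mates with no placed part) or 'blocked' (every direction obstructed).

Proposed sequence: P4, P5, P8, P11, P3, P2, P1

1. P4@(-2, 0) [-x clear] — {P4}
2. P5@(0, 0) — no placed neighbour ⇒ disconnected

Invalid at step 2 (disconnected)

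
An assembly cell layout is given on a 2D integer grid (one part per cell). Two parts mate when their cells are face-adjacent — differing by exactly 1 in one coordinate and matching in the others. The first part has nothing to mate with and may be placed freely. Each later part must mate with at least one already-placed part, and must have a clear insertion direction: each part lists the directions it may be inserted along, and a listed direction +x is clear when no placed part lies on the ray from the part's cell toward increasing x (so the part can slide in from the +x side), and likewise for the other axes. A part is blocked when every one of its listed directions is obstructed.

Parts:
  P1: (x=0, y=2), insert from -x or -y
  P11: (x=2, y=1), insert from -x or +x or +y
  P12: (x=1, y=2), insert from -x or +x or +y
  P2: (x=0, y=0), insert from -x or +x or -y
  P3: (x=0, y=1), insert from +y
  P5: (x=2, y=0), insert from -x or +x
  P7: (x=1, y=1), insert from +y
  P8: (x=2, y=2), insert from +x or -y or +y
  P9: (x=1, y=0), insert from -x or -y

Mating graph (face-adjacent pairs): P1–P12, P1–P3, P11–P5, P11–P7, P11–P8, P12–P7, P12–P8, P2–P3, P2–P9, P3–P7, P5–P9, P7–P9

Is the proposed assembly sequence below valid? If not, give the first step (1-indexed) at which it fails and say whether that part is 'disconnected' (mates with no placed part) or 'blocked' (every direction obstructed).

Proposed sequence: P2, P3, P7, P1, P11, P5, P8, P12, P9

Valid

1. P2@(0, 0) [-x clear] — {P2}
2. P3@(0, 1) [+y clear] — {P2, P3}
3. P7@(1, 1) [+y clear] — {P2, P3, P7}
4. P1@(0, 2) [-x clear] — {P1, P2, P3, P7}
5. P11@(2, 1) [+x clear] — {P1, P11, P2, P3, P7}
6. P5@(2, 0) [+x clear] — {P1, P11, P2, P3, P5, P7}
7. P8@(2, 2) [+x clear] — {P1, P11, P2, P3, P5, P7, P8}
8. P12@(1, 2) [+y clear] — {P1, P11, P12, P2, P3, P5, P7, P8}
9. P9@(1, 0) [-y clear] — {P1, P11, P12, P2, P3, P5, P7, P8, P9}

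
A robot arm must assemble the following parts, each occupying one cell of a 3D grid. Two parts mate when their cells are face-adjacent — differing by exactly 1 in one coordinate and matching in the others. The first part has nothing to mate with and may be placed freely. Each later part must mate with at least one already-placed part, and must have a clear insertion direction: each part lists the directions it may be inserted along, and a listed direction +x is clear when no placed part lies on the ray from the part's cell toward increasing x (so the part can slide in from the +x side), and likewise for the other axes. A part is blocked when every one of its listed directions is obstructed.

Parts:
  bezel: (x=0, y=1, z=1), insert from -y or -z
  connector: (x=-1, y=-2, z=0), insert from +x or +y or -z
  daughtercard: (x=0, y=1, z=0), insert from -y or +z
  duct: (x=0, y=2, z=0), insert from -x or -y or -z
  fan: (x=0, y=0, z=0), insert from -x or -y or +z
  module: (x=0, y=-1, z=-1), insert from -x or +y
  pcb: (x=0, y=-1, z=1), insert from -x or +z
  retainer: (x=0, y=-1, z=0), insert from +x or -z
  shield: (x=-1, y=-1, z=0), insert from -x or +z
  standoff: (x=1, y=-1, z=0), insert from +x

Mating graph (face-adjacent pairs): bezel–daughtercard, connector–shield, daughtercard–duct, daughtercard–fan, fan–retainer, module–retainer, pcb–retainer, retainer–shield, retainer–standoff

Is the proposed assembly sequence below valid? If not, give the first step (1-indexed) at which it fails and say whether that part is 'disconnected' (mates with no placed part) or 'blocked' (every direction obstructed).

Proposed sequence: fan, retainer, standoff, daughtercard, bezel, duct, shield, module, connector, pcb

Valid

1. fan@(0, 0, 0) [-x clear] — {fan}
2. retainer@(0, -1, 0) [+x clear] — {fan, retainer}
3. standoff@(1, -1, 0) [+x clear] — {fan, retainer, standoff}
4. daughtercard@(0, 1, 0) [+z clear] — {daughtercard, fan, retainer, standoff}
5. bezel@(0, 1, 1) [-y clear] — {bezel, daughtercard, fan, retainer, standoff}
6. duct@(0, 2, 0) [-x clear] — {bezel, daughtercard, duct, fan, retainer, standoff}
7. shield@(-1, -1, 0) [-x clear] — {bezel, daughtercard, duct, fan, retainer, shield, standoff}
8. module@(0, -1, -1) [-x clear] — {bezel, daughtercard, duct, fan, module, retainer, shield, standoff}
9. connector@(-1, -2, 0) [+x clear] — {bezel, connector, daughtercard, duct, fan, module, retainer, shield, standoff}
10. pcb@(0, -1, 1) [-x clear] — {bezel, connector, daughtercard, duct, fan, module, pcb, retainer, shield, standoff}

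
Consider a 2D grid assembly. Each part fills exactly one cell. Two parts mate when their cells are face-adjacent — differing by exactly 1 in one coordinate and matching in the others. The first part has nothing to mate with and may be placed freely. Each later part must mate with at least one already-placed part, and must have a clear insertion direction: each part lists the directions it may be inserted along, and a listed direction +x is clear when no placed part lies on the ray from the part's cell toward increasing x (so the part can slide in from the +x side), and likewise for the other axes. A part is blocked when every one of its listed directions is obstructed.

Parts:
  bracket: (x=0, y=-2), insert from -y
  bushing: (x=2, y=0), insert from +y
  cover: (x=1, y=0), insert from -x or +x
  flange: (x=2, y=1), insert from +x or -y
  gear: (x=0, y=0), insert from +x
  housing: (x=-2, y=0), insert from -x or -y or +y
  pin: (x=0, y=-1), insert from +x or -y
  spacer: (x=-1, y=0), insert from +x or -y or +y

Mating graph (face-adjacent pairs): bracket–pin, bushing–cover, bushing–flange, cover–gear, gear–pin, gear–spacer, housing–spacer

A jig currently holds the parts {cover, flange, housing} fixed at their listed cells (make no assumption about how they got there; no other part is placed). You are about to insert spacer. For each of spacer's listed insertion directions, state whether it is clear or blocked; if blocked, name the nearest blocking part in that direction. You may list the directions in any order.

+x: blocked by cover; +y: clear; -y: clear

+x: nearest on ray is cover@(1, 0) ⇒ blocked
-y: ray from spacer(-1, 0) has no placed part ⇒ clear
+y: ray from spacer(-1, 0) has no placed part ⇒ clear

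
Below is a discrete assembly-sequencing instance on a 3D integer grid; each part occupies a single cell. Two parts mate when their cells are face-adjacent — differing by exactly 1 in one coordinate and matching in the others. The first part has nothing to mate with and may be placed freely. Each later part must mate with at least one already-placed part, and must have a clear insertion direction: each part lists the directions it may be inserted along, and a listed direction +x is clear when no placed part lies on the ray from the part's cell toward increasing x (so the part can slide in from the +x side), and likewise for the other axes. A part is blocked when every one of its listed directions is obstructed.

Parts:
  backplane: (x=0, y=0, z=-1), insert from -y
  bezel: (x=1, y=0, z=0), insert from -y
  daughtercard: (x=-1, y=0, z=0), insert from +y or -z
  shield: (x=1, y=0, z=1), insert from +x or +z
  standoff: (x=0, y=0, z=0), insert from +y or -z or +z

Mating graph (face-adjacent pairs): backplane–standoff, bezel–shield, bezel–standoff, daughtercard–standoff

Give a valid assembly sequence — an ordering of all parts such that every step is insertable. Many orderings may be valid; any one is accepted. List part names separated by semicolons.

1. backplane@(0, 0, -1) [-y clear] — {backplane}
2. standoff@(0, 0, 0) [+y clear] — {backplane, standoff}
3. bezel@(1, 0, 0) [-y clear] — {backplane, bezel, standoff}
4. shield@(1, 0, 1) [+x clear] — {backplane, bezel, shield, standoff}
5. daughtercard@(-1, 0, 0) [+y clear] — {backplane, bezel, daughtercard, shield, standoff}

backplane; standoff; bezel; shield; daughtercard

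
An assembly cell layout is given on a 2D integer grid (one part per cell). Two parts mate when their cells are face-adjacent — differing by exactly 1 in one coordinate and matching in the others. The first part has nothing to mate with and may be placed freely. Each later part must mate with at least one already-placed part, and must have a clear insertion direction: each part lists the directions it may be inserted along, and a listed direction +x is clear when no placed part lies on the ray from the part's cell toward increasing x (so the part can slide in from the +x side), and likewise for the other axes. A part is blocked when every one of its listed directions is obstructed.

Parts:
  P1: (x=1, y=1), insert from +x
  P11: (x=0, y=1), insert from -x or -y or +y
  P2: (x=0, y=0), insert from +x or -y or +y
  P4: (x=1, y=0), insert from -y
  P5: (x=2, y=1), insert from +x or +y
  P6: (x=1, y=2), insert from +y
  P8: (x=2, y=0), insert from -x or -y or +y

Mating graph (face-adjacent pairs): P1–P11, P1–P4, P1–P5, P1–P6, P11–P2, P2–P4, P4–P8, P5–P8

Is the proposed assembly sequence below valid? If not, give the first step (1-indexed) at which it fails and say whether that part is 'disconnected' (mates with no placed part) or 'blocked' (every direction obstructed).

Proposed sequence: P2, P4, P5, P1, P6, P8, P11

1. P2@(0, 0) [+x clear] — {P2}
2. P4@(1, 0) [-y clear] — {P2, P4}
3. P5@(2, 1) — no placed neighbour ⇒ disconnected

Invalid at step 3 (disconnected)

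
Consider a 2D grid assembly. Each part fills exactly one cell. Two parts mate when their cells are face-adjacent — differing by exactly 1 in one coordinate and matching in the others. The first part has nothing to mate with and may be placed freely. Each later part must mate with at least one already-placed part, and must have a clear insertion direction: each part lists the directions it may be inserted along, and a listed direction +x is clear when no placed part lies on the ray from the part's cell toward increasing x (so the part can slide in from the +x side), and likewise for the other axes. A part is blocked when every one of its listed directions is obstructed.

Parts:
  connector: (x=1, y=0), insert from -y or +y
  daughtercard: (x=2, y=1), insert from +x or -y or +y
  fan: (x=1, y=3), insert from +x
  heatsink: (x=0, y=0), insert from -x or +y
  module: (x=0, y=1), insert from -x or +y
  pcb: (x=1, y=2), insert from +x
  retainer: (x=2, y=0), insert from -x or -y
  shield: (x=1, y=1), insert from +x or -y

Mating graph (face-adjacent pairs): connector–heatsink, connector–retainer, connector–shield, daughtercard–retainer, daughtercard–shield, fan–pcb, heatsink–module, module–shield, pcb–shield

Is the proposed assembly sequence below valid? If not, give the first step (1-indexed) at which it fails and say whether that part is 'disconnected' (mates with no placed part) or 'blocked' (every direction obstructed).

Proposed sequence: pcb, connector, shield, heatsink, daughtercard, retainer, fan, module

Invalid at step 2 (disconnected)

1. pcb@(1, 2) [+x clear] — {pcb}
2. connector@(1, 0) — no placed neighbour ⇒ disconnected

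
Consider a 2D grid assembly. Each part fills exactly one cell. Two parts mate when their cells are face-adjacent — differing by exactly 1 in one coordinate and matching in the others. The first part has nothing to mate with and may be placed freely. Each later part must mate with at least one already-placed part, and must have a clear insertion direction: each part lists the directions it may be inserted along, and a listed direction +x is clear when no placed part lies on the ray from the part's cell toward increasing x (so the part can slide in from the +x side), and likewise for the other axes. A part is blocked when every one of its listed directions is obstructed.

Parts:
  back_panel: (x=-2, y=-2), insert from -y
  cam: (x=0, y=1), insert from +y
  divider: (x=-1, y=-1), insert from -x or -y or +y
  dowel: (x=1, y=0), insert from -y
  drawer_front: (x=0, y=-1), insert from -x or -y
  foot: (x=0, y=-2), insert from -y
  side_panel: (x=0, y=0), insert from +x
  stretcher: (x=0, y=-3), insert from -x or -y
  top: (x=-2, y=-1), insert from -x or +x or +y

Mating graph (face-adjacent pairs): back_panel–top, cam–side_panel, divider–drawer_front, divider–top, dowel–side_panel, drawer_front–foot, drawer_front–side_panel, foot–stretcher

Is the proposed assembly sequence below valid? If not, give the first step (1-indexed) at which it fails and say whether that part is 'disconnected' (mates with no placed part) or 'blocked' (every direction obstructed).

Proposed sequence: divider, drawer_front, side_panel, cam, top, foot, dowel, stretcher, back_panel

1. divider@(-1, -1) [-x clear] — {divider}
2. drawer_front@(0, -1) [-y clear] — {divider, drawer_front}
3. side_panel@(0, 0) [+x clear] — {divider, drawer_front, side_panel}
4. cam@(0, 1) [+y clear] — {cam, divider, drawer_front, side_panel}
5. top@(-2, -1) [-x clear] — {cam, divider, drawer_front, side_panel, top}
6. foot@(0, -2) [-y clear] — {cam, divider, drawer_front, foot, side_panel, top}
7. dowel@(1, 0) [-y clear] — {cam, divider, dowel, drawer_front, foot, side_panel, top}
8. stretcher@(0, -3) [-x clear] — {cam, divider, dowel, drawer_front, foot, side_panel, stretcher, top}
9. back_panel@(-2, -2) [-y clear] — {back_panel, cam, divider, dowel, drawer_front, foot, side_panel, stretcher, top}

Valid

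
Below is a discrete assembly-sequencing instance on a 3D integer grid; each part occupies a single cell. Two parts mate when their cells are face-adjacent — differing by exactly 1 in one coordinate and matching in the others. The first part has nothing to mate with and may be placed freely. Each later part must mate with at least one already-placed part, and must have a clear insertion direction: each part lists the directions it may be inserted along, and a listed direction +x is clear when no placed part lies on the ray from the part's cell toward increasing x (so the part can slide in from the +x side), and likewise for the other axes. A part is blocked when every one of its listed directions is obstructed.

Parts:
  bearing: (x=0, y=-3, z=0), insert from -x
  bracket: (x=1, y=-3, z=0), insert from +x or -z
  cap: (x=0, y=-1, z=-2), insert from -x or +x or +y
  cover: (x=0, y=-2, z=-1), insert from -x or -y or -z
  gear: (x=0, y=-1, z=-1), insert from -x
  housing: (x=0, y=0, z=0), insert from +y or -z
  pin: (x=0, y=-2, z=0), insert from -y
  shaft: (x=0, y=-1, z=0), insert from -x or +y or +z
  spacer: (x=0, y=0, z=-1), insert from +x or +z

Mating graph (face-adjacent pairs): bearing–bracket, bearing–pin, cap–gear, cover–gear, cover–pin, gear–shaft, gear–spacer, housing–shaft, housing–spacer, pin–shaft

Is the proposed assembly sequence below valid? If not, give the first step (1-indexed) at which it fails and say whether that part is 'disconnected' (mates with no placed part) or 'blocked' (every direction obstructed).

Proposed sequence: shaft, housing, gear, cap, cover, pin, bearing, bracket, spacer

Valid

1. shaft@(0, -1, 0) [-x clear] — {shaft}
2. housing@(0, 0, 0) [+y clear] — {housing, shaft}
3. gear@(0, -1, -1) [-x clear] — {gear, housing, shaft}
4. cap@(0, -1, -2) [-x clear] — {cap, gear, housing, shaft}
5. cover@(0, -2, -1) [-x clear] — {cap, cover, gear, housing, shaft}
6. pin@(0, -2, 0) [-y clear] — {cap, cover, gear, housing, pin, shaft}
7. bearing@(0, -3, 0) [-x clear] — {bearing, cap, cover, gear, housing, pin, shaft}
8. bracket@(1, -3, 0) [+x clear] — {bearing, bracket, cap, cover, gear, housing, pin, shaft}
9. spacer@(0, 0, -1) [+x clear] — {bearing, bracket, cap, cover, gear, housing, pin, shaft, spacer}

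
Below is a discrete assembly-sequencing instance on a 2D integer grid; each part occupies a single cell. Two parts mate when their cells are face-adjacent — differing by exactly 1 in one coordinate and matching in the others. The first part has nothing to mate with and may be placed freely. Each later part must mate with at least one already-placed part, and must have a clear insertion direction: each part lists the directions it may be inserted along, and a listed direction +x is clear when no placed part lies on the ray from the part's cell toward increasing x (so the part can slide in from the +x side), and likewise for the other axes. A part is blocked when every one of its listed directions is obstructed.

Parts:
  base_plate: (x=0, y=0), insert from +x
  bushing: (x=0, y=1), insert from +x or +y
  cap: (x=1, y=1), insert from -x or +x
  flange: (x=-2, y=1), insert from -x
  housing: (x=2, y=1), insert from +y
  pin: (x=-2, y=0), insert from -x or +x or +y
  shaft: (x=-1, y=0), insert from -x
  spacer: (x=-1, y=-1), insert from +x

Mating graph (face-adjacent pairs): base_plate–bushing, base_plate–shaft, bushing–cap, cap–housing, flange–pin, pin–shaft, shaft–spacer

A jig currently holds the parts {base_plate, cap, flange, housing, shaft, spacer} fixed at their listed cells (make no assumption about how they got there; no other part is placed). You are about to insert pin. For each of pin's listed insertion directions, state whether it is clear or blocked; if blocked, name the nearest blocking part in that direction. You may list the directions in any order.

-x: ray from pin(-2, 0) has no placed part ⇒ clear
+x: nearest on ray is shaft@(-1, 0) ⇒ blocked
+y: nearest on ray is flange@(-2, 1) ⇒ blocked

+x: blocked by shaft; +y: blocked by flange; -x: clear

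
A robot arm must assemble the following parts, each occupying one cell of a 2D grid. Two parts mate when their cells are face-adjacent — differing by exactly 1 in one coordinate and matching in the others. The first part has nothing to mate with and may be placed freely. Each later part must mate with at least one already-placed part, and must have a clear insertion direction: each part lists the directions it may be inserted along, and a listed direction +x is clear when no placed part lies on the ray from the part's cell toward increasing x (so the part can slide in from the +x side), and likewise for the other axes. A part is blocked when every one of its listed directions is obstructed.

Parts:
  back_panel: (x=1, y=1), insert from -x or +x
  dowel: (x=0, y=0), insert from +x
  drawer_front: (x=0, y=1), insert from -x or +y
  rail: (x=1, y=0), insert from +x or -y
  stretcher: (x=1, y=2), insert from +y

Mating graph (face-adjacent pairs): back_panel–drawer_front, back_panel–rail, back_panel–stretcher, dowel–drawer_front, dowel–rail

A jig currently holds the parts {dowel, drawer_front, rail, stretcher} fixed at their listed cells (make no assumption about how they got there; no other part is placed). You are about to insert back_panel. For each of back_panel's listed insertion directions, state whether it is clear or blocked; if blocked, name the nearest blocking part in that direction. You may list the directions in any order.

-x: nearest on ray is drawer_front@(0, 1) ⇒ blocked
+x: ray from back_panel(1, 1) has no placed part ⇒ clear

+x: clear; -x: blocked by drawer_front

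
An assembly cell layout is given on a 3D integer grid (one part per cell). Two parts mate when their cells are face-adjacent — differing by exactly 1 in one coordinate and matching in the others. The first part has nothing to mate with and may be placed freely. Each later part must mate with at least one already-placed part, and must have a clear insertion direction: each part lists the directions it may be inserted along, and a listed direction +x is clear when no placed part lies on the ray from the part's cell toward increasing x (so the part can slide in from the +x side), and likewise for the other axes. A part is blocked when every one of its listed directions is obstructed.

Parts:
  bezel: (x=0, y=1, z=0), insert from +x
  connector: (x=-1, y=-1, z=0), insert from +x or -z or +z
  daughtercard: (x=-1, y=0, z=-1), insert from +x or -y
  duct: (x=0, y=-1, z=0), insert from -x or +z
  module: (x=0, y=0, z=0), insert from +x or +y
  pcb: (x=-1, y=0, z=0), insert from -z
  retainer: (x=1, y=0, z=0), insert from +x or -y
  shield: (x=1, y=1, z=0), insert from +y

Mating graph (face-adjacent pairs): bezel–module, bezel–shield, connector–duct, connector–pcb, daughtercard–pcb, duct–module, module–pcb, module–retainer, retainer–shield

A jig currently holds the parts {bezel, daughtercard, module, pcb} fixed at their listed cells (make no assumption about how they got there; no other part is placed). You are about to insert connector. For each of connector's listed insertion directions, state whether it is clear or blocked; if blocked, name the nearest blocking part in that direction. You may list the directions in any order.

+x: clear; +z: clear; -z: clear

+x: ray from connector(-1, -1, 0) has no placed part ⇒ clear
-z: ray from connector(-1, -1, 0) has no placed part ⇒ clear
+z: ray from connector(-1, -1, 0) has no placed part ⇒ clear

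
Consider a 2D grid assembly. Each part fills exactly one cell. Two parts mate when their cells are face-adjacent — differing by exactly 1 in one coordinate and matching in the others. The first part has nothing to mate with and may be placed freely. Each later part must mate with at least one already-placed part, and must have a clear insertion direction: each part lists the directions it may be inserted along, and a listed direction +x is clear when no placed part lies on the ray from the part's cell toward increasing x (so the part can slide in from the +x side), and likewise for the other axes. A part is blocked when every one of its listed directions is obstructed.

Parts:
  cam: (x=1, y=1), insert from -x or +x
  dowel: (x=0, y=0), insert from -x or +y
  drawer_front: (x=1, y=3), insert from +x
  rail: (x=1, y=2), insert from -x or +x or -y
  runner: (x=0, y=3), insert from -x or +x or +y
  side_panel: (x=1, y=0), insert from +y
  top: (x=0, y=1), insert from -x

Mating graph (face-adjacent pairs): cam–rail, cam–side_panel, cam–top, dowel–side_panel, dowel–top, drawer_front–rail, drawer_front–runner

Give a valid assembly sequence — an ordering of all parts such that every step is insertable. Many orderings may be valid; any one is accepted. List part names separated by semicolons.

1. dowel@(0, 0) [-x clear] — {dowel}
2. side_panel@(1, 0) [+y clear] — {dowel, side_panel}
3. top@(0, 1) [-x clear] — {dowel, side_panel, top}
4. cam@(1, 1) [+x clear] — {cam, dowel, side_panel, top}
5. rail@(1, 2) [-x clear] — {cam, dowel, rail, side_panel, top}
6. drawer_front@(1, 3) [+x clear] — {cam, dowel, drawer_front, rail, side_panel, top}
7. runner@(0, 3) [-x clear] — {cam, dowel, drawer_front, rail, runner, side_panel, top}

dowel; side_panel; top; cam; rail; drawer_front; runner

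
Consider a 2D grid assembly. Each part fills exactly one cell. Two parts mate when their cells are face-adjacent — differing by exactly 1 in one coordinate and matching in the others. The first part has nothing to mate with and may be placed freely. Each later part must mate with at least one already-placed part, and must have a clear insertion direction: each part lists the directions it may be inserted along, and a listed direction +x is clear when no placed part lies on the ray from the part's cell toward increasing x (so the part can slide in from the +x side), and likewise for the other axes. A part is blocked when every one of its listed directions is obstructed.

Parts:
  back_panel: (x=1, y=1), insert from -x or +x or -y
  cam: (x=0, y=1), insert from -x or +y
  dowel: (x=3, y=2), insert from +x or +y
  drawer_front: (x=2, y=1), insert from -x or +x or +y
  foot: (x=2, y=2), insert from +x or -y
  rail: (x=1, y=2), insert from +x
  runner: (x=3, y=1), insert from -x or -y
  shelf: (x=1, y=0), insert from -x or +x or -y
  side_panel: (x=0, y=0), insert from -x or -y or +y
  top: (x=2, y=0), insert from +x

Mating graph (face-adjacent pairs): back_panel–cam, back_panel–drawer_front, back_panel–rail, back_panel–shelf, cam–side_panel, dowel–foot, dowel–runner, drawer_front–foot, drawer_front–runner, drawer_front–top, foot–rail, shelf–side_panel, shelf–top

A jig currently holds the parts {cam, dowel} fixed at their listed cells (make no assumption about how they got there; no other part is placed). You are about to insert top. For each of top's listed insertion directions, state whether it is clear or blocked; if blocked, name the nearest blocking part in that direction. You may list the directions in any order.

+x: clear

+x: ray from top(2, 0) has no placed part ⇒ clear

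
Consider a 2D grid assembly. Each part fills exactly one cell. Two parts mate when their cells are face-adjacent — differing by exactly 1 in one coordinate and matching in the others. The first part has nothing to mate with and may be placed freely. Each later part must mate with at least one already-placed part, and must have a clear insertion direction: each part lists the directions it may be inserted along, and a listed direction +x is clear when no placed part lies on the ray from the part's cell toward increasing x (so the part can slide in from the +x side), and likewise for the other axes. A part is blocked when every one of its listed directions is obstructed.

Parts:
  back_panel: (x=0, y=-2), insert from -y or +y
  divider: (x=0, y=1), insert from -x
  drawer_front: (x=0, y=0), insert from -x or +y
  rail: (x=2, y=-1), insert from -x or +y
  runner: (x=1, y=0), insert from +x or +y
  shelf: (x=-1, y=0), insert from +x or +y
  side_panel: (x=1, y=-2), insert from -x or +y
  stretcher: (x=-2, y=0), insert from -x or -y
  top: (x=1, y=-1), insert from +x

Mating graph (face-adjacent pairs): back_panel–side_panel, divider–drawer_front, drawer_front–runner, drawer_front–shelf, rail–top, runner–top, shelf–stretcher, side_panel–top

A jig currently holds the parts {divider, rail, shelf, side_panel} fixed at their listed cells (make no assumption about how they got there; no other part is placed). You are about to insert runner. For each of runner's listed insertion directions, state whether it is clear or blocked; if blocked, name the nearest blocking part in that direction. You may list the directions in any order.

+x: clear; +y: clear

+x: ray from runner(1, 0) has no placed part ⇒ clear
+y: ray from runner(1, 0) has no placed part ⇒ clear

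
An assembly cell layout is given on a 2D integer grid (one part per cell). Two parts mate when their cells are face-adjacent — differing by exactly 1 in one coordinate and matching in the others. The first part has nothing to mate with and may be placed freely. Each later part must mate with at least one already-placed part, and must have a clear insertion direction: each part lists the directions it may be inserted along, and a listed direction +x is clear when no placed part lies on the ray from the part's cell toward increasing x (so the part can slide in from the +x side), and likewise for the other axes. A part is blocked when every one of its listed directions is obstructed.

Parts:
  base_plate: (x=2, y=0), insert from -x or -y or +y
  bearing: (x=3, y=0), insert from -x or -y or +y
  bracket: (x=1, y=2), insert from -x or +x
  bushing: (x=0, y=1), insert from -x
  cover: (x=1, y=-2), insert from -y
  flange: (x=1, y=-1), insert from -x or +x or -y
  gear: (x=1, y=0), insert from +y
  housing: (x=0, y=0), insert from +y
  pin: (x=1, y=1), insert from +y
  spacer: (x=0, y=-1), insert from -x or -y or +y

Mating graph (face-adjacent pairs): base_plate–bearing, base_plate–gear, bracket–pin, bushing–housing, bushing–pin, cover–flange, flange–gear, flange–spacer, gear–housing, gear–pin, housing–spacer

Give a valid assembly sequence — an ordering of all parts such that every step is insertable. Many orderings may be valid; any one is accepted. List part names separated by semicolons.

cover; flange; spacer; housing; gear; pin; bracket; base_plate; bushing; bearing

1. cover@(1, -2) [-y clear] — {cover}
2. flange@(1, -1) [-x clear] — {cover, flange}
3. spacer@(0, -1) [-x clear] — {cover, flange, spacer}
4. housing@(0, 0) [+y clear] — {cover, flange, housing, spacer}
5. gear@(1, 0) [+y clear] — {cover, flange, gear, housing, spacer}
6. pin@(1, 1) [+y clear] — {cover, flange, gear, housing, pin, spacer}
7. bracket@(1, 2) [-x clear] — {bracket, cover, flange, gear, housing, pin, spacer}
8. base_plate@(2, 0) [-y clear] — {base_plate, bracket, cover, flange, gear, housing, pin, spacer}
9. bushing@(0, 1) [-x clear] — {base_plate, bracket, bushing, cover, flange, gear, housing, pin, spacer}
10. bearing@(3, 0) [-y clear] — {base_plate, bearing, bracket, bushing, cover, flange, gear, housing, pin, spacer}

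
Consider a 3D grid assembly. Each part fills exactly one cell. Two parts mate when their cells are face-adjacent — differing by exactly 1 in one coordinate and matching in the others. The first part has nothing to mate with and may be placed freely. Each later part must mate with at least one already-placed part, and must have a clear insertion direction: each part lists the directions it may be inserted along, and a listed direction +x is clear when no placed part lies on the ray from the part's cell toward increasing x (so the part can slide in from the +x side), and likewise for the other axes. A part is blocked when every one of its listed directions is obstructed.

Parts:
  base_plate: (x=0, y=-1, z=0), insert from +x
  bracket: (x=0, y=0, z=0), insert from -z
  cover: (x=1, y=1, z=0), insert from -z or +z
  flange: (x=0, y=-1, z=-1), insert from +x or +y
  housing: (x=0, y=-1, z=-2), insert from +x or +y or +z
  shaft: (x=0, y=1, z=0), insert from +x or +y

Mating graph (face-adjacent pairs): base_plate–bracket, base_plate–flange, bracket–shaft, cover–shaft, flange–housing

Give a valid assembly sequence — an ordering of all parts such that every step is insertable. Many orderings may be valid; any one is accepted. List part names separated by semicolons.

1. shaft@(0, 1, 0) [+x clear] — {shaft}
2. bracket@(0, 0, 0) [-z clear] — {bracket, shaft}
3. base_plate@(0, -1, 0) [+x clear] — {base_plate, bracket, shaft}
4. flange@(0, -1, -1) [+x clear] — {base_plate, bracket, flange, shaft}
5. housing@(0, -1, -2) [+x clear] — {base_plate, bracket, flange, housing, shaft}
6. cover@(1, 1, 0) [-z clear] — {base_plate, bracket, cover, flange, housing, shaft}

shaft; bracket; base_plate; flange; housing; cover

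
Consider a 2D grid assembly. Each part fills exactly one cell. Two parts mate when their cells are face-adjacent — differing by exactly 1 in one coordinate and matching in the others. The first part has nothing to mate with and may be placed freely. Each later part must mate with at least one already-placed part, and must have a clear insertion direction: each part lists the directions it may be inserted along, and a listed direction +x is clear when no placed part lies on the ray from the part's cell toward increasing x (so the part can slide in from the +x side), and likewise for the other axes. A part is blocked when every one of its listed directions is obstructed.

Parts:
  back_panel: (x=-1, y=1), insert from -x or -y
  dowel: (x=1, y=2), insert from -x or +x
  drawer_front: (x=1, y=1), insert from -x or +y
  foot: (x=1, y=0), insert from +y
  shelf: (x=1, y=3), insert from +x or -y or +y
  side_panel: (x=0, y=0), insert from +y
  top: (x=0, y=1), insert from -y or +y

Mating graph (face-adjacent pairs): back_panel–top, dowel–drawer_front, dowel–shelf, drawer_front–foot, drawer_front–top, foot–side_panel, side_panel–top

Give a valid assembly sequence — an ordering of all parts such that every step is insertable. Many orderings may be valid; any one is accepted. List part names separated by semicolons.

foot; drawer_front; dowel; side_panel; shelf; top; back_panel

1. foot@(1, 0) [+y clear] — {foot}
2. drawer_front@(1, 1) [-x clear] — {drawer_front, foot}
3. dowel@(1, 2) [-x clear] — {dowel, drawer_front, foot}
4. side_panel@(0, 0) [+y clear] — {dowel, drawer_front, foot, side_panel}
5. shelf@(1, 3) [+x clear] — {dowel, drawer_front, foot, shelf, side_panel}
6. top@(0, 1) [+y clear] — {dowel, drawer_front, foot, shelf, side_panel, top}
7. back_panel@(-1, 1) [-x clear] — {back_panel, dowel, drawer_front, foot, shelf, side_panel, top}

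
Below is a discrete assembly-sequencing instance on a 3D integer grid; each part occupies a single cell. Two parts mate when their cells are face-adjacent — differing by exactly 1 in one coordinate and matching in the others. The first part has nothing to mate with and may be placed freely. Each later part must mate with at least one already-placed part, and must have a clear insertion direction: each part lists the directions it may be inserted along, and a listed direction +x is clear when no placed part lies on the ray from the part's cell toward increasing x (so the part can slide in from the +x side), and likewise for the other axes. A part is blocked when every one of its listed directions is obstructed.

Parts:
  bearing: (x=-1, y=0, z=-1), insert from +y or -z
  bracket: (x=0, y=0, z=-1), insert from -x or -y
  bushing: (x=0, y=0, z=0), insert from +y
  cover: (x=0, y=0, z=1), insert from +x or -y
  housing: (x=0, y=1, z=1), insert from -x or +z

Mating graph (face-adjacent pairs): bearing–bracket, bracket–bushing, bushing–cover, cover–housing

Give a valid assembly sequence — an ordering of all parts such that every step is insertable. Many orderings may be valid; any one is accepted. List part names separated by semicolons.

1. bushing@(0, 0, 0) [+y clear] — {bushing}
2. bracket@(0, 0, -1) [-x clear] — {bracket, bushing}
3. cover@(0, 0, 1) [+x clear] — {bracket, bushing, cover}
4. bearing@(-1, 0, -1) [+y clear] — {bearing, bracket, bushing, cover}
5. housing@(0, 1, 1) [-x clear] — {bearing, bracket, bushing, cover, housing}

bushing; bracket; cover; bearing; housing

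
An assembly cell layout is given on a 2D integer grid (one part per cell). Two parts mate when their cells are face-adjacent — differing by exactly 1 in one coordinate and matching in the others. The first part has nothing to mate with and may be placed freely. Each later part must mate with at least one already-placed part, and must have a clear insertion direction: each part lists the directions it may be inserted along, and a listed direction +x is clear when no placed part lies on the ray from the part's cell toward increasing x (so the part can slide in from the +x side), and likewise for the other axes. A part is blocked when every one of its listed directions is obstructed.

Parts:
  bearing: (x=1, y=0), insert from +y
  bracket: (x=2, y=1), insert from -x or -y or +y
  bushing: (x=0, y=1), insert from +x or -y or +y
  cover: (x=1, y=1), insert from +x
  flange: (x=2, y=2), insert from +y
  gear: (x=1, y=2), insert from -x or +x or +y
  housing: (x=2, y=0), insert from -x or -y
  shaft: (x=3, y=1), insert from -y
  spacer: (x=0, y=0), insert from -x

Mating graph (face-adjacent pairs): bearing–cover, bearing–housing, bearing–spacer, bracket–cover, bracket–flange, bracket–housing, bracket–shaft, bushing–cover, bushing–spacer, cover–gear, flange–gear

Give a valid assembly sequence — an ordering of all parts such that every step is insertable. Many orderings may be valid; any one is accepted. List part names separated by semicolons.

1. housing@(2, 0) [-x clear] — {housing}
2. bearing@(1, 0) [+y clear] — {bearing, housing}
3. cover@(1, 1) [+x clear] — {bearing, cover, housing}
4. bushing@(0, 1) [-y clear] — {bearing, bushing, cover, housing}
5. spacer@(0, 0) [-x clear] — {bearing, bushing, cover, housing, spacer}
6. gear@(1, 2) [-x clear] — {bearing, bushing, cover, gear, housing, spacer}
7. bracket@(2, 1) [+y clear] — {bearing, bracket, bushing, cover, gear, housing, spacer}
8. shaft@(3, 1) [-y clear] — {bearing, bracket, bushing, cover, gear, housing, shaft, spacer}
9. flange@(2, 2) [+y clear] — {bearing, bracket, bushing, cover, flange, gear, housing, shaft, spacer}

housing; bearing; cover; bushing; spacer; gear; bracket; shaft; flange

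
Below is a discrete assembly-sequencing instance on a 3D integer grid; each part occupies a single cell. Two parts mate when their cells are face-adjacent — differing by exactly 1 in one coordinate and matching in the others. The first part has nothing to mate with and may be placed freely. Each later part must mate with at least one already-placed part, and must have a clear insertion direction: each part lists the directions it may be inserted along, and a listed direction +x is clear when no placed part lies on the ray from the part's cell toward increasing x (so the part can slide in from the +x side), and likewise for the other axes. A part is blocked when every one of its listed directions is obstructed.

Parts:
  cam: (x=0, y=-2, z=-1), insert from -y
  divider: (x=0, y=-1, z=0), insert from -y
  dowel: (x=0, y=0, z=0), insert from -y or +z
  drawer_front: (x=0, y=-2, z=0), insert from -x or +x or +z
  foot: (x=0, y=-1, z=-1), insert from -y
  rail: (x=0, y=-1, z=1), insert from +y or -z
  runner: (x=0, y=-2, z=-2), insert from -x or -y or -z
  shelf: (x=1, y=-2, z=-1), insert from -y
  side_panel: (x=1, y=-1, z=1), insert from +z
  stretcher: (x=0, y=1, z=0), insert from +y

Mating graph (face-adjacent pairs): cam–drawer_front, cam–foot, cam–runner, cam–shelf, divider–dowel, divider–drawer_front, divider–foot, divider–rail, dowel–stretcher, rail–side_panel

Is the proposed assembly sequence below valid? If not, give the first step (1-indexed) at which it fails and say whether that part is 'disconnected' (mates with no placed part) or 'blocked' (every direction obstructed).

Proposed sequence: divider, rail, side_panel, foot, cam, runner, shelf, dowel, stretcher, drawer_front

1. divider@(0, -1, 0) [-y clear] — {divider}
2. rail@(0, -1, 1) [+y clear] — {divider, rail}
3. side_panel@(1, -1, 1) [+z clear] — {divider, rail, side_panel}
4. foot@(0, -1, -1) [-y clear] — {divider, foot, rail, side_panel}
5. cam@(0, -2, -1) [-y clear] — {cam, divider, foot, rail, side_panel}
6. runner@(0, -2, -2) [-x clear] — {cam, divider, foot, rail, runner, side_panel}
7. shelf@(1, -2, -1) [-y clear] — {cam, divider, foot, rail, runner, shelf, side_panel}
8. dowel@(0, 0, 0) [+z clear] — {cam, divider, dowel, foot, rail, runner, shelf, side_panel}
9. stretcher@(0, 1, 0) [+y clear] — {cam, divider, dowel, foot, rail, runner, shelf, side_panel, stretcher}
10. drawer_front@(0, -2, 0) [-x clear] — {cam, divider, dowel, drawer_front, foot, rail, runner, shelf, side_panel, stretcher}

Valid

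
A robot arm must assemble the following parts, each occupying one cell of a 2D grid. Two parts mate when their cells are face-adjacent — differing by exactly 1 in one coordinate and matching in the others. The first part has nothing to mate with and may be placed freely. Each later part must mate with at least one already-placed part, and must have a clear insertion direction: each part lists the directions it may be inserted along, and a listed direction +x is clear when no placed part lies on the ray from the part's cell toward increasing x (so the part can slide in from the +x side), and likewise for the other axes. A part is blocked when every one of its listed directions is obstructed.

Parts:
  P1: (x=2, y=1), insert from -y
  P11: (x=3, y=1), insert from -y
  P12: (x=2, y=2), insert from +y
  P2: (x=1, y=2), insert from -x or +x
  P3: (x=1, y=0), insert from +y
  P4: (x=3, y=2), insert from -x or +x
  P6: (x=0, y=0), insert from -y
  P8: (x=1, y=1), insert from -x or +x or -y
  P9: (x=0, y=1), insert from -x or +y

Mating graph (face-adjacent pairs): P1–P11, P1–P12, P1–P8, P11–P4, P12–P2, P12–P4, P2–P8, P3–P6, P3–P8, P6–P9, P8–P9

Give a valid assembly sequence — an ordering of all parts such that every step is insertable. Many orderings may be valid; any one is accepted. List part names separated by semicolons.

P9; P6; P3; P8; P2; P12; P4; P11; P1

1. P9@(0, 1) [-x clear] — {P9}
2. P6@(0, 0) [-y clear] — {P6, P9}
3. P3@(1, 0) [+y clear] — {P3, P6, P9}
4. P8@(1, 1) [+x clear] — {P3, P6, P8, P9}
5. P2@(1, 2) [-x clear] — {P2, P3, P6, P8, P9}
6. P12@(2, 2) [+y clear] — {P12, P2, P3, P6, P8, P9}
7. P4@(3, 2) [+x clear] — {P12, P2, P3, P4, P6, P8, P9}
8. P11@(3, 1) [-y clear] — {P11, P12, P2, P3, P4, P6, P8, P9}
9. P1@(2, 1) [-y clear] — {P1, P11, P12, P2, P3, P4, P6, P8, P9}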